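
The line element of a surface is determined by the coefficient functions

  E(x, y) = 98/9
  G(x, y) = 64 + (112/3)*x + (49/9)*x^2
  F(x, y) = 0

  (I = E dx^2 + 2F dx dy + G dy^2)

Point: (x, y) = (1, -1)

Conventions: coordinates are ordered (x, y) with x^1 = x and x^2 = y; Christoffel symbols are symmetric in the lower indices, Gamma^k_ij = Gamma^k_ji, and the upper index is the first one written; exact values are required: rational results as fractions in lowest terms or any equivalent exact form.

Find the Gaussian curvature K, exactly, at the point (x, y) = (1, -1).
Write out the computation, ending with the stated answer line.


E = 98/9, F = 0, G = 961/9, EG - F^2 = 94178/81 at the point
E_x = 0, E_y = 0, F_x = 0, F_y = 0, G_x = 434/9, G_y = 0
E_yy = 0, F_xy = 0, G_xx = 98/9
Compute both Brioschi determinants and normalise by (EG - F^2)^2.
M1 = [[-E_yy/2 + F_xy - G_xx/2, E_x/2, F_x - E_y/2], [F_y - G_x/2, E, F], [G_y/2, F, G]] = [[-49/9, 0, 0], [-217/9, 98/9, 0], [0, 0, 961/9]]; det M1 = -4614722/729
M2 = [[0, E_y/2, G_x/2], [E_y/2, E, F], [G_x/2, F, G]] = [[0, 0, 217/9], [0, 98/9, 0], [217/9, 0, 961/9]]; det M2 = -4614722/729
det M1 - det M2 = 0; K = 0 / (94178/81)^2 = 0

Answer: K = 0


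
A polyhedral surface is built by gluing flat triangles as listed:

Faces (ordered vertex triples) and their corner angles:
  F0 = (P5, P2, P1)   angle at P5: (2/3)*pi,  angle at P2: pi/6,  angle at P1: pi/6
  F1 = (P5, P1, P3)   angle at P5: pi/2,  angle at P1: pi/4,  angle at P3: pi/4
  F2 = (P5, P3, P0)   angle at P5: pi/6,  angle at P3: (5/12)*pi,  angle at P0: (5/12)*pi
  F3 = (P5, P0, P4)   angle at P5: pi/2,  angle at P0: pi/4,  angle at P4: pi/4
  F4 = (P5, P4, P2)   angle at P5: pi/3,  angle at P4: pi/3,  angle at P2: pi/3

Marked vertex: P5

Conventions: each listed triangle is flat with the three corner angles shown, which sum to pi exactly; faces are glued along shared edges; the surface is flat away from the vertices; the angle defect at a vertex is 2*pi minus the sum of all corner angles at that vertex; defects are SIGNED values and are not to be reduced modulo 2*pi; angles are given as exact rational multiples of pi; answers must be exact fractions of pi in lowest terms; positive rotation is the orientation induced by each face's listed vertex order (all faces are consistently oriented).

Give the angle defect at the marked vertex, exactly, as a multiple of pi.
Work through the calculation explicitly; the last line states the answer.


Sum of corner angles at P5: (13/6)*pi
defect = 2*pi - (13/6)*pi

Answer: defect(P5) = -pi/6


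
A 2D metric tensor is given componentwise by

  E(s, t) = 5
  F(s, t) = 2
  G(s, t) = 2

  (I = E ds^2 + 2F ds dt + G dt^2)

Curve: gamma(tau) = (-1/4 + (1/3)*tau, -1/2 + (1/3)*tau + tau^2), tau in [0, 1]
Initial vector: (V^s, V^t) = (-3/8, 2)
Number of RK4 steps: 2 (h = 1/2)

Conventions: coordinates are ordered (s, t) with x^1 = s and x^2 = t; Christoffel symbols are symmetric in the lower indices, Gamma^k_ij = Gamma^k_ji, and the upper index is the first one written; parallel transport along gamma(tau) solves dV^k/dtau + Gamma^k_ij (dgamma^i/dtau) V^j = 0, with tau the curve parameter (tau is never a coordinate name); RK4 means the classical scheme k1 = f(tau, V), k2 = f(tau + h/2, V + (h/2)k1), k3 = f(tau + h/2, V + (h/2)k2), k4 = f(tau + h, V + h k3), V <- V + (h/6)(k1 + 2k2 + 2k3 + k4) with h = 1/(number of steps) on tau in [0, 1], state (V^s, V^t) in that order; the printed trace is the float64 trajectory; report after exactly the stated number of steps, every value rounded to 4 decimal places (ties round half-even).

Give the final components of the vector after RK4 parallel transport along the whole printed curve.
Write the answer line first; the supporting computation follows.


Answer: V^s = -0.3750, V^t = 2.0000

gamma'(tau) = (1/3, 1/3 + 2*tau); f(tau, V)^k = -Gamma^k_ij(gamma(tau)) gamma'^i(tau) V^j; h = 1/2; intermediate values shown to 6 dp
curve data and Christoffel symbols at the stage parameters:
  tau = 0.000000: gamma = (-0.250000, -0.500000), gamma' = (0.333333, 0.333333); Gamma_sss = 0.000000, Gamma_sst = 0.000000, Gamma_stt = 0.000000, Gamma_tss = 0.000000, Gamma_tst = 0.000000, Gamma_ttt = 0.000000
  tau = 0.250000: gamma = (-0.166667, -0.354167), gamma' = (0.333333, 0.833333); Gamma_sss = 0.000000, Gamma_sst = 0.000000, Gamma_stt = 0.000000, Gamma_tss = 0.000000, Gamma_tst = 0.000000, Gamma_ttt = 0.000000
  tau = 0.500000: gamma = (-0.083333, -0.083333), gamma' = (0.333333, 1.333333); Gamma_sss = 0.000000, Gamma_sst = 0.000000, Gamma_stt = 0.000000, Gamma_tss = 0.000000, Gamma_tst = 0.000000, Gamma_ttt = 0.000000
  tau = 0.750000: gamma = (0.000000, 0.312500), gamma' = (0.333333, 1.833333); Gamma_sss = 0.000000, Gamma_sst = 0.000000, Gamma_stt = 0.000000, Gamma_tss = 0.000000, Gamma_tst = 0.000000, Gamma_ttt = 0.000000
  tau = 1.000000: gamma = (0.083333, 0.833333), gamma' = (0.333333, 2.333333); Gamma_sss = 0.000000, Gamma_sst = 0.000000, Gamma_stt = 0.000000, Gamma_tss = 0.000000, Gamma_tst = 0.000000, Gamma_ttt = 0.000000
step 0: V^s = -0.3750, V^t = 2.0000
step 1: k1 = (0.000000, 0.000000), k2 = (0.000000, 0.000000), k3 = (0.000000, 0.000000), k4 = (0.000000, 0.000000); V <- V + (h/6)(k1 + 2k2 + 2k3 + k4): V^s = -0.3750, V^t = 2.0000
step 2: k1 = (0.000000, 0.000000), k2 = (0.000000, 0.000000), k3 = (0.000000, 0.000000), k4 = (0.000000, 0.000000); V <- V + (h/6)(k1 + 2k2 + 2k3 + k4): V^s = -0.3750, V^t = 2.0000


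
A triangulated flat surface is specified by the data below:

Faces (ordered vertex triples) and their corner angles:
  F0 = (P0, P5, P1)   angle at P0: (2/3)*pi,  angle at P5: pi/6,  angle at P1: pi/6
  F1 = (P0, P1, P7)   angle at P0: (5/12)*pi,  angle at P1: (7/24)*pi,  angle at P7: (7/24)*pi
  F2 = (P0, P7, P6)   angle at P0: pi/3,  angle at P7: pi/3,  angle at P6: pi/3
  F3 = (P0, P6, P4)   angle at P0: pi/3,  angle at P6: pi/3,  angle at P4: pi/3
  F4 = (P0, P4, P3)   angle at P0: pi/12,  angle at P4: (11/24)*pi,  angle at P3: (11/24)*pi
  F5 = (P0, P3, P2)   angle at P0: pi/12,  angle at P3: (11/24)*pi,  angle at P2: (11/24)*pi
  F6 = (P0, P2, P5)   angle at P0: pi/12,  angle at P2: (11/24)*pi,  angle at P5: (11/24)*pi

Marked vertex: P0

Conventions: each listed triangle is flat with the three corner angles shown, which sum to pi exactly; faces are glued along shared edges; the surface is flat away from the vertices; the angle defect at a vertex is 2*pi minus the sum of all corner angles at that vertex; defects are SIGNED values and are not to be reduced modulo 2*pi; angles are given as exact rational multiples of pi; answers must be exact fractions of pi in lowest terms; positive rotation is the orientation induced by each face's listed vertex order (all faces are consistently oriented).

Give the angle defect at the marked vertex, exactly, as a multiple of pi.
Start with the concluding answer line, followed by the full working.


Answer: defect(P0) = 0

Sum of corner angles at P0: 2*pi
defect = 2*pi - 2*pi


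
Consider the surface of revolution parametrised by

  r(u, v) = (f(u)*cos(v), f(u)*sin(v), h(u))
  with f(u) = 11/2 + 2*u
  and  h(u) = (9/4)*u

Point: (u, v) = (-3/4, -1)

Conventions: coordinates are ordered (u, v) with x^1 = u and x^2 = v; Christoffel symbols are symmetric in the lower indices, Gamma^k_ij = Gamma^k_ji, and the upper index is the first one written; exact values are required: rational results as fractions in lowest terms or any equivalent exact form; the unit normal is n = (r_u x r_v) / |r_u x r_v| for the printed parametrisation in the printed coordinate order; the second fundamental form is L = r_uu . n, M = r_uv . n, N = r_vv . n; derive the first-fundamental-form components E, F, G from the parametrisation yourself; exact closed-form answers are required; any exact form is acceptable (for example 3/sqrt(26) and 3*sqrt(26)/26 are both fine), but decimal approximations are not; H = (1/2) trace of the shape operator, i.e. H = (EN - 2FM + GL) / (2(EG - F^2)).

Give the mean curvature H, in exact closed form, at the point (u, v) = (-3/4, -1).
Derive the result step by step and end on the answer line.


f = 4, f' = 2, f'' = 0, h' = 9/4, h'' = 0
E = 145/16, F = 0, G = 16; answer radicand W^2 = 145/16
unnormalised second-form numerators: l = 0, m = 0, n = 9; L = l/sqrt(145/16), and similarly M = m/sqrt(W^2), N = n/sqrt(W^2)
H = (E*n - 2*F*m + G*l) / (2*(EG - F^2)*sqrt(W^2)); E*n - 2*F*m + G*l = 1305/16, EG - F^2 = 145, so H = (9/32)/sqrt(145/16)

Answer: H = 9*sqrt(145)/1160


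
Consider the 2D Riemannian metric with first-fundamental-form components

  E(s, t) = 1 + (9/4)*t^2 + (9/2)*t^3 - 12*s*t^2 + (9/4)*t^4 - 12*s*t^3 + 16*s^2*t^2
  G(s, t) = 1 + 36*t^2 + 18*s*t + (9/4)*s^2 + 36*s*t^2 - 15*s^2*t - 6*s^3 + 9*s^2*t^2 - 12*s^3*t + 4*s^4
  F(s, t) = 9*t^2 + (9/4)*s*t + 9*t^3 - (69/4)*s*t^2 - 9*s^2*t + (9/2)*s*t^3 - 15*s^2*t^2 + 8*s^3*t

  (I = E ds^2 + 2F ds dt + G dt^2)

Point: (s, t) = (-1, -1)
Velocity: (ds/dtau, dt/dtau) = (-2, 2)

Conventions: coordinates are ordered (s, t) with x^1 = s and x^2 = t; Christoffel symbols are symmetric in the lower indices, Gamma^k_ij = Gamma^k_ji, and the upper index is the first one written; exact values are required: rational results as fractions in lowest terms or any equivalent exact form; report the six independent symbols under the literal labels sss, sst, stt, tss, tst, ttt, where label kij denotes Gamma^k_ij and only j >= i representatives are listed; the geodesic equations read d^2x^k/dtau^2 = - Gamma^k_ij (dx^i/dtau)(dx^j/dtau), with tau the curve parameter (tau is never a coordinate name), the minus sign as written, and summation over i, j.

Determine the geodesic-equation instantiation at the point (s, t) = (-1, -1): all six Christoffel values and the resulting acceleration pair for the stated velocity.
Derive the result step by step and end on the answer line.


E = 17, F = 26, G = 173/4 at the point
E_s = -32, E_t = -20, F_s = -36, F_t = -113/4, G_s = -65/2, G_t = -39
EG - F^2 = 237/4;  g^inv = (4/237) * [[173/4, -26], [-26, 17]]
first-kind symbols [ij,l] = (1/2)(d_i g_jl + d_j g_il - d_l g_ij): [ss,s] = E_s/2 = -16, [ss,t] = F_s - E_t/2 = -26, [st,s] = E_t/2 = -10, [st,t] = G_s/2 = -65/4, [tt,s] = F_t - G_s/2 = -12, [tt,t] = G_t/2 = -39/2
Gamma^s_ij = (G*[ij,s] - F*[ij,t])/(EG - F^2), Gamma^t_ij = (E*[ij,t] - F*[ij,s])/(EG - F^2)
Gamma_sss = -64/237, Gamma_sst = -40/237, Gamma_stt = -16/79, Gamma_tss = -104/237, Gamma_tst = -65/237, Gamma_ttt = -26/79
d^2s/dtau^2 = -(Gamma_sss*(-2)^2 + 2*Gamma_sst*(-2)*(2) + Gamma_stt*(2)^2) = 128/237
d^2t/dtau^2 = -(Gamma_tss*(-2)^2 + 2*Gamma_tst*(-2)*(2) + Gamma_ttt*(2)^2) = 208/237

Answer: Gamma_sss = -64/237, Gamma_sst = -40/237, Gamma_stt = -16/79, Gamma_tss = -104/237, Gamma_tst = -65/237, Gamma_ttt = -26/79; accelerations (d^2s/dtau^2, d^2t/dtau^2) = (128/237, 208/237)


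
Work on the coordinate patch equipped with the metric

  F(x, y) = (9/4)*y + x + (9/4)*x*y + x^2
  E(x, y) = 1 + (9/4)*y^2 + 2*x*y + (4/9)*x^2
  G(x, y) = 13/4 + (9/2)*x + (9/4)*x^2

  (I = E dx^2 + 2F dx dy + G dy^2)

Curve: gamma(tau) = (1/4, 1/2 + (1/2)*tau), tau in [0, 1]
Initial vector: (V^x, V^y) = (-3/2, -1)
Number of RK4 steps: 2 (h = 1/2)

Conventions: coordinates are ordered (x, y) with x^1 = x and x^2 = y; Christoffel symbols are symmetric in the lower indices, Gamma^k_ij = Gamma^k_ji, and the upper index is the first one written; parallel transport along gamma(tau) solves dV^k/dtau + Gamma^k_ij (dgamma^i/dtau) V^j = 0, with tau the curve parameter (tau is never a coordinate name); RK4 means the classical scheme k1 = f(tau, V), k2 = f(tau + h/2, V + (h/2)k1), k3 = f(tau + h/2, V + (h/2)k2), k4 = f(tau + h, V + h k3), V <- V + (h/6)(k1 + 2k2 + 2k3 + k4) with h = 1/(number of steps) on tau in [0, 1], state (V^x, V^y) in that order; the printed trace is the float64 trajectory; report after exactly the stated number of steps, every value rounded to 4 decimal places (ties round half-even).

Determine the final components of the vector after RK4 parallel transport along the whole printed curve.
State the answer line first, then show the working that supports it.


Answer: V^x = -1.2854, V^y = -0.6814

gamma'(tau) = (0, 1/2); f(tau, V)^k = -Gamma^k_ij(gamma(tau)) gamma'^i(tau) V^j; h = 1/2; intermediate values shown to 6 dp
curve data and Christoffel symbols at the stage parameters:
  tau = 0.000000: gamma = (0.250000, 0.500000), gamma' = (0.000000, 0.500000); Gamma_xxx = 0.114100, Gamma_xxy = 0.256726, Gamma_xyy = 0.000000, Gamma_yxx = 0.233387, Gamma_yxy = 0.525122, Gamma_yyy = 0.000000
  tau = 0.250000: gamma = (0.250000, 0.625000), gamma' = (0.000000, 0.500000); Gamma_xxx = 0.128358, Gamma_xxy = 0.288806, Gamma_xyy = 0.000000, Gamma_yxx = 0.217967, Gamma_yxy = 0.490426, Gamma_yyy = 0.000000
  tau = 0.500000: gamma = (0.250000, 0.750000), gamma' = (0.000000, 0.500000); Gamma_xxx = 0.139248, Gamma_xxy = 0.313307, Gamma_xyy = 0.000000, Gamma_yxx = 0.202134, Gamma_yxy = 0.454801, Gamma_yyy = 0.000000
  tau = 0.750000: gamma = (0.250000, 0.875000), gamma' = (0.000000, 0.500000); Gamma_xxx = 0.147103, Gamma_xxy = 0.330981, Gamma_xyy = 0.000000, Gamma_yxx = 0.186468, Gamma_yxy = 0.419553, Gamma_yyy = 0.000000
  tau = 1.000000: gamma = (0.250000, 1.000000), gamma' = (0.000000, 0.500000); Gamma_xxx = 0.152345, Gamma_xxy = 0.342776, Gamma_xyy = 0.000000, Gamma_yxx = 0.171388, Gamma_yxy = 0.385622, Gamma_yyy = 0.000000
step 0: V^x = -1.5000, V^y = -1.0000
step 1: k1 = (0.192545, 0.393841), k2 = (0.209654, 0.356016), k3 = (0.209036, 0.354967), k4 = (0.218607, 0.317333); V <- V + (h/6)(k1 + 2k2 + 2k3 + k4): V^x = -1.3960, V^y = -0.8222
step 2: k1 = (0.218681, 0.317441), k2 = (0.221970, 0.281370), k3 = (0.221834, 0.281198), k4 = (0.220240, 0.247770); V <- V + (h/6)(k1 + 2k2 + 2k3 + k4): V^x = -1.2854, V^y = -0.6814


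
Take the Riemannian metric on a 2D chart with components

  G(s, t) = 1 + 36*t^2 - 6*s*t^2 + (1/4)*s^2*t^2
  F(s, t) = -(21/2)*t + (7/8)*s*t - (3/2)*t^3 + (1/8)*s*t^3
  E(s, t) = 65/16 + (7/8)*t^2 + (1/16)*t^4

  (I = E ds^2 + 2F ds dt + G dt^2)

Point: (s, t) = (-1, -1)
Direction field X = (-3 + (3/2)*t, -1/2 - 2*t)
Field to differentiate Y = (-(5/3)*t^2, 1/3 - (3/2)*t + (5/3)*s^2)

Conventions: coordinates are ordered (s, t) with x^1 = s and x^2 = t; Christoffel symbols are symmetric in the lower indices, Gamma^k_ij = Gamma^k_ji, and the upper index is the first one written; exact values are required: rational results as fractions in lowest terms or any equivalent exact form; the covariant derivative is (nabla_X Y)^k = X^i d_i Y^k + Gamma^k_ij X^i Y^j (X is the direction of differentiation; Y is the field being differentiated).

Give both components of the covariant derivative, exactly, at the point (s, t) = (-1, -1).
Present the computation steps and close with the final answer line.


E = 5, F = 13, G = 173/4 at the point
E_s = 0, E_t = -2, F_s = -1, F_t = -65/4, G_s = -13/2, G_t = -169/2
EG - F^2 = 189/4;  g^inv = (4/189) * [[173/4, -13], [-13, 5]]
first-kind symbols [ij,l] = (1/2)(d_i g_jl + d_j g_il - d_l g_ij): [ss,s] = E_s/2 = 0, [ss,t] = F_s - E_t/2 = 0, [st,s] = E_t/2 = -1, [st,t] = G_s/2 = -13/4, [tt,s] = F_t - G_s/2 = -13, [tt,t] = G_t/2 = -169/4
Gamma^s_ij = (G*[ij,s] - F*[ij,t])/(EG - F^2), Gamma^t_ij = (E*[ij,t] - F*[ij,s])/(EG - F^2)
Gamma_sss = 0, Gamma_sst = -4/189, Gamma_stt = -52/189, Gamma_tss = 0, Gamma_tst = -13/189, Gamma_ttt = -169/189
X = (-9/2, 3/2), Y = (-5/3, 7/2) at the point

Answer: (nabla_X Y)^s = 745/189, (nabla_X Y)^t = 7039/756


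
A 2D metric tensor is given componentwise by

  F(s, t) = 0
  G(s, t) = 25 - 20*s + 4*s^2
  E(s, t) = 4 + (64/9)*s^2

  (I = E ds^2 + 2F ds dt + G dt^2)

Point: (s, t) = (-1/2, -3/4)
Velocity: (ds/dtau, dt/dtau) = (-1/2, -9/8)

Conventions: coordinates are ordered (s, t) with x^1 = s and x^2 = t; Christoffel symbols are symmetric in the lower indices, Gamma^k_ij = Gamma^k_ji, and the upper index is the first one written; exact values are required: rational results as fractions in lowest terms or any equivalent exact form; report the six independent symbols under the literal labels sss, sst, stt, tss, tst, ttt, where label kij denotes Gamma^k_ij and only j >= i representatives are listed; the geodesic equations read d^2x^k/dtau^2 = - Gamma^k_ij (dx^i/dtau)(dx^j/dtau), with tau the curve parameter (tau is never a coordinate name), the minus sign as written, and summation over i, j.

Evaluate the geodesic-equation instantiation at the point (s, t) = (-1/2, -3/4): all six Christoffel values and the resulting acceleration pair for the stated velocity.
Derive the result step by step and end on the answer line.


E = 52/9, F = 0, G = 36 at the point
E_s = -64/9, E_t = 0, F_s = 0, F_t = 0, G_s = -24, G_t = 0
EG - F^2 = 208;  g^inv = (1/208) * [[36, 0], [0, 52/9]]
first-kind symbols [ij,l] = (1/2)(d_i g_jl + d_j g_il - d_l g_ij): [ss,s] = E_s/2 = -32/9, [ss,t] = F_s - E_t/2 = 0, [st,s] = E_t/2 = 0, [st,t] = G_s/2 = -12, [tt,s] = F_t - G_s/2 = 12, [tt,t] = G_t/2 = 0
Gamma^s_ij = (G*[ij,s] - F*[ij,t])/(EG - F^2), Gamma^t_ij = (E*[ij,t] - F*[ij,s])/(EG - F^2)
Gamma_sss = -8/13, Gamma_sst = 0, Gamma_stt = 27/13, Gamma_tss = 0, Gamma_tst = -1/3, Gamma_ttt = 0
d^2s/dtau^2 = -(Gamma_sss*(-1/2)^2 + 2*Gamma_sst*(-1/2)*(-9/8) + Gamma_stt*(-9/8)^2) = -2059/832
d^2t/dtau^2 = -(Gamma_tss*(-1/2)^2 + 2*Gamma_tst*(-1/2)*(-9/8) + Gamma_ttt*(-9/8)^2) = 3/8

Answer: Gamma_sss = -8/13, Gamma_sst = 0, Gamma_stt = 27/13, Gamma_tss = 0, Gamma_tst = -1/3, Gamma_ttt = 0; accelerations (d^2s/dtau^2, d^2t/dtau^2) = (-2059/832, 3/8)


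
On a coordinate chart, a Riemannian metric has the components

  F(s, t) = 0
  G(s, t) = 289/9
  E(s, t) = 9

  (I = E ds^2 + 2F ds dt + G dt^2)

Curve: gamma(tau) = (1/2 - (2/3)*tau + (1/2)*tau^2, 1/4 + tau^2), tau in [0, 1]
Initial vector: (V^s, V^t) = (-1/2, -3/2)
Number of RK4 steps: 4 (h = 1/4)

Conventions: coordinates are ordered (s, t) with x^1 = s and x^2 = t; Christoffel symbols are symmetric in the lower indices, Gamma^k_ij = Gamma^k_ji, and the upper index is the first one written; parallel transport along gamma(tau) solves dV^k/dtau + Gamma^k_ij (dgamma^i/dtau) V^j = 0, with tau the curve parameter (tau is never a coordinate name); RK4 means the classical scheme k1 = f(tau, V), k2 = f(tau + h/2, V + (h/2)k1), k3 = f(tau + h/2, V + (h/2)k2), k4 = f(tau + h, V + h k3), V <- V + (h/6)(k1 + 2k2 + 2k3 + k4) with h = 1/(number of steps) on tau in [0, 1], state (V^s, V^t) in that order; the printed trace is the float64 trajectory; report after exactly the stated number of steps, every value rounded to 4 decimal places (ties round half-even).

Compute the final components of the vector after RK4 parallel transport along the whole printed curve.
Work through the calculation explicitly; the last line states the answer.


gamma'(tau) = (-2/3 + tau, 2*tau); f(tau, V)^k = -Gamma^k_ij(gamma(tau)) gamma'^i(tau) V^j; h = 1/4; intermediate values shown to 6 dp
curve data and Christoffel symbols at the stage parameters:
  tau = 0.000000: gamma = (0.500000, 0.250000), gamma' = (-0.666667, 0.000000); Gamma_sss = 0.000000, Gamma_sst = 0.000000, Gamma_stt = 0.000000, Gamma_tss = 0.000000, Gamma_tst = 0.000000, Gamma_ttt = 0.000000
  tau = 0.125000: gamma = (0.424479, 0.265625), gamma' = (-0.541667, 0.250000); Gamma_sss = 0.000000, Gamma_sst = 0.000000, Gamma_stt = 0.000000, Gamma_tss = 0.000000, Gamma_tst = 0.000000, Gamma_ttt = 0.000000
  tau = 0.250000: gamma = (0.364583, 0.312500), gamma' = (-0.416667, 0.500000); Gamma_sss = 0.000000, Gamma_sst = 0.000000, Gamma_stt = 0.000000, Gamma_tss = 0.000000, Gamma_tst = 0.000000, Gamma_ttt = 0.000000
  tau = 0.375000: gamma = (0.320312, 0.390625), gamma' = (-0.291667, 0.750000); Gamma_sss = 0.000000, Gamma_sst = 0.000000, Gamma_stt = 0.000000, Gamma_tss = 0.000000, Gamma_tst = 0.000000, Gamma_ttt = 0.000000
  tau = 0.500000: gamma = (0.291667, 0.500000), gamma' = (-0.166667, 1.000000); Gamma_sss = 0.000000, Gamma_sst = 0.000000, Gamma_stt = 0.000000, Gamma_tss = 0.000000, Gamma_tst = 0.000000, Gamma_ttt = 0.000000
  tau = 0.625000: gamma = (0.278646, 0.640625), gamma' = (-0.041667, 1.250000); Gamma_sss = 0.000000, Gamma_sst = 0.000000, Gamma_stt = 0.000000, Gamma_tss = 0.000000, Gamma_tst = 0.000000, Gamma_ttt = 0.000000
  tau = 0.750000: gamma = (0.281250, 0.812500), gamma' = (0.083333, 1.500000); Gamma_sss = 0.000000, Gamma_sst = 0.000000, Gamma_stt = 0.000000, Gamma_tss = 0.000000, Gamma_tst = 0.000000, Gamma_ttt = 0.000000
  tau = 0.875000: gamma = (0.299479, 1.015625), gamma' = (0.208333, 1.750000); Gamma_sss = 0.000000, Gamma_sst = 0.000000, Gamma_stt = 0.000000, Gamma_tss = 0.000000, Gamma_tst = 0.000000, Gamma_ttt = 0.000000
  tau = 1.000000: gamma = (0.333333, 1.250000), gamma' = (0.333333, 2.000000); Gamma_sss = 0.000000, Gamma_sst = 0.000000, Gamma_stt = 0.000000, Gamma_tss = 0.000000, Gamma_tst = 0.000000, Gamma_ttt = 0.000000
step 0: V^s = -0.5000, V^t = -1.5000
step 1: k1 = (0.000000, 0.000000), k2 = (0.000000, 0.000000), k3 = (0.000000, 0.000000), k4 = (0.000000, 0.000000); V <- V + (h/6)(k1 + 2k2 + 2k3 + k4): V^s = -0.5000, V^t = -1.5000
step 2: k1 = (0.000000, 0.000000), k2 = (0.000000, 0.000000), k3 = (0.000000, 0.000000), k4 = (0.000000, 0.000000); V <- V + (h/6)(k1 + 2k2 + 2k3 + k4): V^s = -0.5000, V^t = -1.5000
step 3: k1 = (0.000000, 0.000000), k2 = (0.000000, 0.000000), k3 = (0.000000, 0.000000), k4 = (0.000000, 0.000000); V <- V + (h/6)(k1 + 2k2 + 2k3 + k4): V^s = -0.5000, V^t = -1.5000
step 4: k1 = (0.000000, 0.000000), k2 = (0.000000, 0.000000), k3 = (0.000000, 0.000000), k4 = (0.000000, 0.000000); V <- V + (h/6)(k1 + 2k2 + 2k3 + k4): V^s = -0.5000, V^t = -1.5000

Answer: V^s = -0.5000, V^t = -1.5000


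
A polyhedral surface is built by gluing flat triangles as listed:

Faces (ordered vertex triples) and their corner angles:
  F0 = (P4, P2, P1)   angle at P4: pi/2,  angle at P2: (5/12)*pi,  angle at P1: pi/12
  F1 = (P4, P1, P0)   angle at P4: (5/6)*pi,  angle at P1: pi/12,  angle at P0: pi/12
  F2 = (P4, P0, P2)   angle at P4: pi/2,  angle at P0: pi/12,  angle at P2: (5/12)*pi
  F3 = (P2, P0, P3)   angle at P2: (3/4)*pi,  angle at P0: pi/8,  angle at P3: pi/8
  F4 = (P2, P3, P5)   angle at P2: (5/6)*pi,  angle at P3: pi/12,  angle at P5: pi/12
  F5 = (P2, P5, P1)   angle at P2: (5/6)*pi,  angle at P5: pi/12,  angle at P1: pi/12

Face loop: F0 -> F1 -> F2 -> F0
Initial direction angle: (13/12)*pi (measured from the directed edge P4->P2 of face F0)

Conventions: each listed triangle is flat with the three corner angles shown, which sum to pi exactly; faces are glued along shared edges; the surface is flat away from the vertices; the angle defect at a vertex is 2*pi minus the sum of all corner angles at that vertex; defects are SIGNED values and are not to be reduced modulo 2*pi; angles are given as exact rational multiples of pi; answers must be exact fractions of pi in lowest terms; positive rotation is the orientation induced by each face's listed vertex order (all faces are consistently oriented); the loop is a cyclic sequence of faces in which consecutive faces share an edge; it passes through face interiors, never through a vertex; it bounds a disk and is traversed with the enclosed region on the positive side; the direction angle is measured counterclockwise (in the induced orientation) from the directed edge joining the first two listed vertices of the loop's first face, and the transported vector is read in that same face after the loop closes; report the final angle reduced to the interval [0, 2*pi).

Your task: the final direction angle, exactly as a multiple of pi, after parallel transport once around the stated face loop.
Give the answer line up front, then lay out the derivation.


Answer: final direction angle = (5/4)*pi

enclosed vertex P4: corner angles sum to (11/6)*pi, defect = 2*pi - (11/6)*pi = pi/6
final direction = starting direction + enclosed defect total, reduced mod 2*pi (induced orientation)
final angle = (13/12)*pi + pi/6 = (5/4)*pi (mod 2*pi)


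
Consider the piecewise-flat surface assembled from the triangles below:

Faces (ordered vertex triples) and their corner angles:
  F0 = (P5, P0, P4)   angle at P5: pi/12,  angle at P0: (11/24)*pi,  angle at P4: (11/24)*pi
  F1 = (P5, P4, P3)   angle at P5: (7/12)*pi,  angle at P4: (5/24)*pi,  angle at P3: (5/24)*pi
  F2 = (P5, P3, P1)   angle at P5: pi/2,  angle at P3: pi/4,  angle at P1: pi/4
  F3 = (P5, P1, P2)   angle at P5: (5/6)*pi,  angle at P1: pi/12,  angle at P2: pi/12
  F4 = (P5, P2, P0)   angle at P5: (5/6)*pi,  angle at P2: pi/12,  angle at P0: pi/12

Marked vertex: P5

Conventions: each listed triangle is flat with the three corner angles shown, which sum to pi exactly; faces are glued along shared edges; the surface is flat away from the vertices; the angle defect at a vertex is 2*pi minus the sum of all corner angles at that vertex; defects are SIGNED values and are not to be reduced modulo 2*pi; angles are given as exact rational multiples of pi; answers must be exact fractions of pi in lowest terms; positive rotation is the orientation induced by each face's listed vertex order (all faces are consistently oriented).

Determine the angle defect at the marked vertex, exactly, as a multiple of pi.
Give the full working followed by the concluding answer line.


Sum of corner angles at P5: (17/6)*pi
defect = 2*pi - (17/6)*pi

Answer: defect(P5) = (-5/6)*pi


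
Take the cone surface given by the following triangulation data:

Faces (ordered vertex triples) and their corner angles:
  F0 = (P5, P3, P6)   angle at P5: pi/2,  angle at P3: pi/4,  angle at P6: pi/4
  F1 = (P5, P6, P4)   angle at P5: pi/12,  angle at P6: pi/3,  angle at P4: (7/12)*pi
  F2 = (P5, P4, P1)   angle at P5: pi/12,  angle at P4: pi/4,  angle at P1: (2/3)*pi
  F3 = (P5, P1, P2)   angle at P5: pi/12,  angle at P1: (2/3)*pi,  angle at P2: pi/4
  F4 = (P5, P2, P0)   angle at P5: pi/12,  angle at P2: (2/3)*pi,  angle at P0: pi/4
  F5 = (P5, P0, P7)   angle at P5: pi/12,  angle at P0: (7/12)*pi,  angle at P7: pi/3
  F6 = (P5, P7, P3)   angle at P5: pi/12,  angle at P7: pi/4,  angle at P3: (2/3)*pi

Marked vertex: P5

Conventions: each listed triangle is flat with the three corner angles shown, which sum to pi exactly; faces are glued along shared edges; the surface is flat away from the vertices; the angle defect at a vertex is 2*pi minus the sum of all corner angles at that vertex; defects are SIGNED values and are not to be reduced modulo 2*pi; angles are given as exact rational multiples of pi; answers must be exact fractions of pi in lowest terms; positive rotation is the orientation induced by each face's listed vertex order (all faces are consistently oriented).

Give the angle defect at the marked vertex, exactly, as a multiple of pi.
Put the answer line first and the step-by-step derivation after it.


Answer: defect(P5) = pi

Sum of corner angles at P5: pi
defect = 2*pi - pi


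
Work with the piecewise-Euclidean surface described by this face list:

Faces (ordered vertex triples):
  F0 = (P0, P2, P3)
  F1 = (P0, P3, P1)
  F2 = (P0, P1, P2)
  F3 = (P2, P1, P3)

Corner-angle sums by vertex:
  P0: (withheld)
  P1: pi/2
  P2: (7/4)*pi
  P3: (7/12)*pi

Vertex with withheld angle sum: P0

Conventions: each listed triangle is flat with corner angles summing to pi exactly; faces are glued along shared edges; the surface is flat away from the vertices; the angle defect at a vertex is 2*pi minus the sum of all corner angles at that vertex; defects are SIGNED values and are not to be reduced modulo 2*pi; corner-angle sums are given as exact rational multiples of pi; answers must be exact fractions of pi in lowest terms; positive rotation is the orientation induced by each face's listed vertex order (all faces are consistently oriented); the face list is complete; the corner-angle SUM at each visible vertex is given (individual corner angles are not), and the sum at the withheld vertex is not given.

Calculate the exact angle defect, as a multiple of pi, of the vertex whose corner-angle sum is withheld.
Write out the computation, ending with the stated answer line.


V = 4, E = 6, F = 4; chi = V - E + F = 2
Gauss-Bonnet: total defect = 2*pi*chi = 4*pi; visible defects sum to (19/6)*pi

Answer: defect(P0) = (5/6)*pi


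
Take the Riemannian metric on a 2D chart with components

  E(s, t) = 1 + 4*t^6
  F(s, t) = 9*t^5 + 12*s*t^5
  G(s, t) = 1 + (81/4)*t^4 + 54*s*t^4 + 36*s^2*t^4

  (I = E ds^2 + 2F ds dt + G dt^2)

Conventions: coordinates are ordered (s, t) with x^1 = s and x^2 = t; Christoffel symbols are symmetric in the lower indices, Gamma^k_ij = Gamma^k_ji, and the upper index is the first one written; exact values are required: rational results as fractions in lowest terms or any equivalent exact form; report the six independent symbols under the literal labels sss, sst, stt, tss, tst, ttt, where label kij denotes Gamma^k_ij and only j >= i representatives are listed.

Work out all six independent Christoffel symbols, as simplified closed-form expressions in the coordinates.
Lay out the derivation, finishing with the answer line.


E = 1 + 4*t^6; F = 9*t^5 + 12*s*t^5; G = 1 + (81/4)*t^4 + 54*s*t^4 + 36*s^2*t^4
Gamma^k_ij = (1/2) g^{kl} (d_i g_jl + d_j g_il - d_l g_ij), with g^inv = (1/(EG-F^2)) [[G, -F], [-F, E]]
first partials: E_s = 0, E_t = 24*t^5, F_s = 12*t^5, F_t = 45*t^4 + 60*s*t^4, G_s = 54*t^4 + 72*s*t^4, G_t = 81*t^3 + 216*s*t^3 + 144*s^2*t^3
D = EG - F^2 = 1 + (81/4)*t^4 + 54*s*t^4 + 4*t^6 + 36*s^2*t^4
expanded: Gamma^s_ss = (G E_s - 2F F_s + F E_t)/(2D), Gamma^s_st = (G E_t - F G_s)/(2D), Gamma^s_tt = (2G F_t - G G_s - F G_t)/(2D), Gamma^t_ss = (2E F_s - E E_t - F E_s)/(2D), Gamma^t_st = (E G_s - F E_t)/(2D), Gamma^t_tt = (E G_t - 2F F_t + F G_s)/(2D); substitute and cancel common factors

Answer: Gamma_sss = 0, Gamma_sst = 48*t^5/(144*s^2*t^4 + 216*s*t^4 + 16*t^6 + 81*t^4 + 4), Gamma_stt = (96*s*t^4 + 72*t^4)/(144*s^2*t^4 + 216*s*t^4 + 16*t^6 + 81*t^4 + 4), Gamma_tss = 0, Gamma_tst = (144*s*t^4 + 108*t^4)/(144*s^2*t^4 + 216*s*t^4 + 16*t^6 + 81*t^4 + 4), Gamma_ttt = (288*s^2*t^3 + 432*s*t^3 + 162*t^3)/(144*s^2*t^4 + 216*s*t^4 + 16*t^6 + 81*t^4 + 4)


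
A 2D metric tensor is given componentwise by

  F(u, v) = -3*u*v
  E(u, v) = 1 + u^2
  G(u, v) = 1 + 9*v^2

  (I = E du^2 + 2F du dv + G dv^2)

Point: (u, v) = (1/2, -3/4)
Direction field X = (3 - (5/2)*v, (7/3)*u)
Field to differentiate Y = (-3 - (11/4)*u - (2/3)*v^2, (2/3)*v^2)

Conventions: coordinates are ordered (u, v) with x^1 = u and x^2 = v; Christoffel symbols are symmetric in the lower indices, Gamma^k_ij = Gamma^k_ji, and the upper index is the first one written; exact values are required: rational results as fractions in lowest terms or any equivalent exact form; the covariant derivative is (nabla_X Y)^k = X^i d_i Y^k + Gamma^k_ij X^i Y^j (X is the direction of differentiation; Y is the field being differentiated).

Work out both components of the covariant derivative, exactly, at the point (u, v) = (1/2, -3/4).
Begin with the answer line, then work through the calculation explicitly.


Answer: (nabla_X Y)^u = -137467/9696, (nabla_X Y)^v = -23969/2424

E = 5/4, F = 9/8, G = 97/16 at the point
E_u = 1, E_v = 0, F_u = 9/4, F_v = -3/2, G_u = 0, G_v = -27/2
EG - F^2 = 101/16;  g^inv = (16/101) * [[97/16, -9/8], [-9/8, 5/4]]
first-kind symbols [ij,l] = (1/2)(d_i g_jl + d_j g_il - d_l g_ij): [uu,u] = E_u/2 = 1/2, [uu,v] = F_u - E_v/2 = 9/4, [uv,u] = E_v/2 = 0, [uv,v] = G_u/2 = 0, [vv,u] = F_v - G_u/2 = -3/2, [vv,v] = G_v/2 = -27/4
Gamma^u_ij = (G*[ij,u] - F*[ij,v])/(EG - F^2), Gamma^v_ij = (E*[ij,v] - F*[ij,u])/(EG - F^2)
Gamma_uuu = 8/101, Gamma_uuv = 0, Gamma_uvv = -24/101, Gamma_vuu = 36/101, Gamma_vuv = 0, Gamma_vvv = -108/101
X = (39/8, 7/6), Y = (-19/4, 3/8) at the point


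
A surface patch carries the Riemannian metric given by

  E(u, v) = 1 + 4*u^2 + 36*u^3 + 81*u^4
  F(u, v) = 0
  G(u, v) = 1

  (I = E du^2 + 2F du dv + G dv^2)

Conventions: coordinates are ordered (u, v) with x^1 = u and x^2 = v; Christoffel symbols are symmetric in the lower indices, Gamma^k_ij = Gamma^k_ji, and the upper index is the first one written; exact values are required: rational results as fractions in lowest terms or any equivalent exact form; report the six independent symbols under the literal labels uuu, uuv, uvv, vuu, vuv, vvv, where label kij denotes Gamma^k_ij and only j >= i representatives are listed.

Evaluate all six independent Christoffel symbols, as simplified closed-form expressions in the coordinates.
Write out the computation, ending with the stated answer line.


E = 1 + 4*u^2 + 36*u^3 + 81*u^4; F = 0; G = 1
Gamma^k_ij = (1/2) g^{kl} (d_i g_jl + d_j g_il - d_l g_ij), with g^inv = (1/(EG-F^2)) [[G, -F], [-F, E]]
first partials: E_u = 8*u + 108*u^2 + 324*u^3, E_v = 0, F_u = 0, F_v = 0, G_u = 0, G_v = 0
D = EG - F^2 = 1 + 4*u^2 + 36*u^3 + 81*u^4
expanded: Gamma^u_uu = (G E_u - 2F F_u + F E_v)/(2D), Gamma^u_uv = (G E_v - F G_u)/(2D), Gamma^u_vv = (2G F_v - G G_u - F G_v)/(2D), Gamma^v_uu = (2E F_u - E E_v - F E_u)/(2D), Gamma^v_uv = (E G_u - F E_v)/(2D), Gamma^v_vv = (E G_v - 2F F_v + F G_u)/(2D); substitute and cancel common factors

Answer: Gamma_uuu = (162*u^3 + 54*u^2 + 4*u)/(81*u^4 + 36*u^3 + 4*u^2 + 1), Gamma_uuv = 0, Gamma_uvv = 0, Gamma_vuu = 0, Gamma_vuv = 0, Gamma_vvv = 0


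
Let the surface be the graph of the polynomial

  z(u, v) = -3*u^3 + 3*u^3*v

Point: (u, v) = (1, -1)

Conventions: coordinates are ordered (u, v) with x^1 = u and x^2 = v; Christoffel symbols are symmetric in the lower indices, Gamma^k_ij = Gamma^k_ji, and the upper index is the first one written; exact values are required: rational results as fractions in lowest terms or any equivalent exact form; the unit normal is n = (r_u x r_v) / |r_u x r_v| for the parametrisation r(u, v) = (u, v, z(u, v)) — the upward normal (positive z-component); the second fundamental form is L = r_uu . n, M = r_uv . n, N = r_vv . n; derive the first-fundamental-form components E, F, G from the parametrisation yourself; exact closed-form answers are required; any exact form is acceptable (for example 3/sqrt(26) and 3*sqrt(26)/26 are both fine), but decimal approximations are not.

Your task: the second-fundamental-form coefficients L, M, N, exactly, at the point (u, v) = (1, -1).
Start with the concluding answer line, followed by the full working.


Answer: L = -18*sqrt(334)/167, M = 9*sqrt(334)/334, N = 0

z_u = -18, z_v = 3, z_uu = -36, z_uv = 9, z_vv = 0
E = 325, F = -54, G = 10; answer radicand W^2 = 334
unnormalised second-form numerators: l = -36, m = 9, n = 0; L = l/sqrt(334), and similarly M = m/sqrt(W^2), N = n/sqrt(W^2)


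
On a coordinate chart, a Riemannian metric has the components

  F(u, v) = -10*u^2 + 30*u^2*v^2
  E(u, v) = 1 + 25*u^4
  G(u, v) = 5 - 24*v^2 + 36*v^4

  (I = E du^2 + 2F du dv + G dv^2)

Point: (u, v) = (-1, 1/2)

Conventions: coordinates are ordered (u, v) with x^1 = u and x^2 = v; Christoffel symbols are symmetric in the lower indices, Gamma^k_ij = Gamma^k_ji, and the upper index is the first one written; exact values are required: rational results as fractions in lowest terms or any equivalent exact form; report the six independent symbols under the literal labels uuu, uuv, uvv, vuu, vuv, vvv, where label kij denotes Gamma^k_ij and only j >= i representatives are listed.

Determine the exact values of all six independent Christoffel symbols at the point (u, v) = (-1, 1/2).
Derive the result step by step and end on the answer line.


E = 26, F = -5/2, G = 5/4 at the point
E_u = -100, E_v = 0, F_u = 5, F_v = 30, G_u = 0, G_v = -6
EG - F^2 = 105/4;  g^inv = (4/105) * [[5/4, 5/2], [5/2, 26]]
first-kind symbols [ij,l] = (1/2)(d_i g_jl + d_j g_il - d_l g_ij): [uu,u] = E_u/2 = -50, [uu,v] = F_u - E_v/2 = 5, [uv,u] = E_v/2 = 0, [uv,v] = G_u/2 = 0, [vv,u] = F_v - G_u/2 = 30, [vv,v] = G_v/2 = -3
Gamma^u_ij = (G*[ij,u] - F*[ij,v])/(EG - F^2), Gamma^v_ij = (E*[ij,v] - F*[ij,u])/(EG - F^2)

Answer: Gamma_uuu = -40/21, Gamma_uuv = 0, Gamma_uvv = 8/7, Gamma_vuu = 4/21, Gamma_vuv = 0, Gamma_vvv = -4/35


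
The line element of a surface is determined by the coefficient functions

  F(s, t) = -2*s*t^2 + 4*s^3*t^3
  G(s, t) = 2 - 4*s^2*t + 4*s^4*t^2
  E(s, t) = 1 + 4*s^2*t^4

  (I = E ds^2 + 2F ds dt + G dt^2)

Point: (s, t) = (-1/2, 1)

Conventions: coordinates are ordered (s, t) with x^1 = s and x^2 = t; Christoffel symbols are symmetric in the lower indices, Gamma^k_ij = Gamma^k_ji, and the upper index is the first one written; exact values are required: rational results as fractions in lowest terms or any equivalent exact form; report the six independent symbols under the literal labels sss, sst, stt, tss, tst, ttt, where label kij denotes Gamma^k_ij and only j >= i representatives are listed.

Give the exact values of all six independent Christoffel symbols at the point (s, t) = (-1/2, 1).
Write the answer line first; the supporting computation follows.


Answer: Gamma_sss = -8/9, Gamma_sst = 8/9, Gamma_stt = -2/9, Gamma_tss = -4/9, Gamma_tst = 4/9, Gamma_ttt = -1/9

E = 2, F = 1/2, G = 5/4 at the point
E_s = -4, E_t = 4, F_s = 1, F_t = 1/2, G_s = 2, G_t = -1/2
EG - F^2 = 9/4;  g^inv = (4/9) * [[5/4, -1/2], [-1/2, 2]]
first-kind symbols [ij,l] = (1/2)(d_i g_jl + d_j g_il - d_l g_ij): [ss,s] = E_s/2 = -2, [ss,t] = F_s - E_t/2 = -1, [st,s] = E_t/2 = 2, [st,t] = G_s/2 = 1, [tt,s] = F_t - G_s/2 = -1/2, [tt,t] = G_t/2 = -1/4
Gamma^s_ij = (G*[ij,s] - F*[ij,t])/(EG - F^2), Gamma^t_ij = (E*[ij,t] - F*[ij,s])/(EG - F^2)


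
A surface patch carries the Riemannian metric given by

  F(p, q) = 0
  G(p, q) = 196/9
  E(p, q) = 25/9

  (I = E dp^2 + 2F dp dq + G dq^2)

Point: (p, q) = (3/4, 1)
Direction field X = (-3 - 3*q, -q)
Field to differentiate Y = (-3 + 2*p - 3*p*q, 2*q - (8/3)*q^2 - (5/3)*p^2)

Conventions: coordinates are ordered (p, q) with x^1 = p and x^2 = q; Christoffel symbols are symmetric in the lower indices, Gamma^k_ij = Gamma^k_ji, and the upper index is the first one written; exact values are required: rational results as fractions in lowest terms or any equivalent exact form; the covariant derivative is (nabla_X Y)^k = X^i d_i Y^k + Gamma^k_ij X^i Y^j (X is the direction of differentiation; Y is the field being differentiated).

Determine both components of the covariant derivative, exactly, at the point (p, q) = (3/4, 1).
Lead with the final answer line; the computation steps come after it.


Answer: (nabla_X Y)^p = 33/4, (nabla_X Y)^q = 55/3

E = 25/9, F = 0, G = 196/9 at the point
E_p = 0, E_q = 0, F_p = 0, F_q = 0, G_p = 0, G_q = 0
EG - F^2 = 4900/81;  g^inv = (81/4900) * [[196/9, 0], [0, 25/9]]
first-kind symbols [ij,l] = (1/2)(d_i g_jl + d_j g_il - d_l g_ij): [pp,p] = E_p/2 = 0, [pp,q] = F_p - E_q/2 = 0, [pq,p] = E_q/2 = 0, [pq,q] = G_p/2 = 0, [qq,p] = F_q - G_p/2 = 0, [qq,q] = G_q/2 = 0
Gamma^p_ij = (G*[ij,p] - F*[ij,q])/(EG - F^2), Gamma^q_ij = (E*[ij,q] - F*[ij,p])/(EG - F^2)
Gamma_ppp = 0, Gamma_ppq = 0, Gamma_pqq = 0, Gamma_qpp = 0, Gamma_qpq = 0, Gamma_qqq = 0
X = (-6, -1), Y = (-15/4, -77/48) at the point


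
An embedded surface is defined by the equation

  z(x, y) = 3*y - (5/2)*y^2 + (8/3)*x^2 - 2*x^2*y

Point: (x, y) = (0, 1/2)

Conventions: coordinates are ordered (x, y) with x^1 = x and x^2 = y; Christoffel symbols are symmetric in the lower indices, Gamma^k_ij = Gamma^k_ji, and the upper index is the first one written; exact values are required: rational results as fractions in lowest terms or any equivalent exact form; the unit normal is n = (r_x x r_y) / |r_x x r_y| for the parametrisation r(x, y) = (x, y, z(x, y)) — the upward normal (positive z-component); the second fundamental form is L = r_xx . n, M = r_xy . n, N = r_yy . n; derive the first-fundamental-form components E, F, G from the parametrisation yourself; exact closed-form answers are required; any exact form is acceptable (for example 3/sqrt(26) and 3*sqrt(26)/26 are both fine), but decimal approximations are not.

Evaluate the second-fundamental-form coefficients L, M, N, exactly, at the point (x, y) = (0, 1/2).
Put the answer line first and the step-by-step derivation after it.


Answer: L = 4*sqrt(5)/3, M = 0, N = -2*sqrt(5)

z_x = 0, z_y = 1/2, z_xx = 10/3, z_xy = 0, z_yy = -5
E = 1, F = 0, G = 5/4; answer radicand W^2 = 5/4
unnormalised second-form numerators: l = 10/3, m = 0, n = -5; L = l/sqrt(5/4), and similarly M = m/sqrt(W^2), N = n/sqrt(W^2)


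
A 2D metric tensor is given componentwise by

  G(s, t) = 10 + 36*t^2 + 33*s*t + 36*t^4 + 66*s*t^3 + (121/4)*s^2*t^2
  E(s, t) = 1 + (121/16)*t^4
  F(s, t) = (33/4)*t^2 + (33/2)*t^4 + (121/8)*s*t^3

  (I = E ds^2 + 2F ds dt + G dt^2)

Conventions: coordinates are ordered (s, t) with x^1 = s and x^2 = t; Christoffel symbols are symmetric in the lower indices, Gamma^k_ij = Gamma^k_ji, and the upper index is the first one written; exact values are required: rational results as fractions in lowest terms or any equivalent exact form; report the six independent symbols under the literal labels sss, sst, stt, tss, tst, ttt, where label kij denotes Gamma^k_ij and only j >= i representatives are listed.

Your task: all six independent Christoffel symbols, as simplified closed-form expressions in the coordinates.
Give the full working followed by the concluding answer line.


E = 1 + (121/16)*t^4; F = (33/4)*t^2 + (33/2)*t^4 + (121/8)*s*t^3; G = 10 + 36*t^2 + 33*s*t + 36*t^4 + 66*s*t^3 + (121/4)*s^2*t^2
Gamma^k_ij = (1/2) g^{kl} (d_i g_jl + d_j g_il - d_l g_ij), with g^inv = (1/(EG-F^2)) [[G, -F], [-F, E]]
first partials: E_s = 0, E_t = (121/4)*t^3, F_s = (121/8)*t^3, F_t = (33/2)*t + 66*t^3 + (363/8)*s*t^2, G_s = 33*t + 66*t^3 + (121/2)*s*t^2, G_t = 72*t + 33*s + 144*t^3 + 198*s*t^2 + (121/2)*s^2*t
D = EG - F^2 = 10 + 36*t^2 + 33*s*t + (697/16)*t^4 + 66*s*t^3 + (121/4)*s^2*t^2
expanded: Gamma^s_ss = (G E_s - 2F F_s + F E_t)/(2D), Gamma^s_st = (G E_t - F G_s)/(2D), Gamma^s_tt = (2G F_t - G G_s - F G_t)/(2D), Gamma^t_ss = (2E F_s - E E_t - F E_s)/(2D), Gamma^t_st = (E G_s - F E_t)/(2D), Gamma^t_tt = (E G_t - 2F F_t + F G_s)/(2D); substitute and cancel common factors

Answer: Gamma_sss = 0, Gamma_sst = 242*t^3/(484*s^2*t^2 + 1056*s*t^3 + 528*s*t + 697*t^4 + 576*t^2 + 160), Gamma_stt = (242*s*t^2 + 528*t^3)/(484*s^2*t^2 + 1056*s*t^3 + 528*s*t + 697*t^4 + 576*t^2 + 160), Gamma_tss = 0, Gamma_tst = (484*s*t^2 + 528*t^3 + 264*t)/(484*s^2*t^2 + 1056*s*t^3 + 528*s*t + 697*t^4 + 576*t^2 + 160), Gamma_ttt = (484*s^2*t + 1584*s*t^2 + 264*s + 1152*t^3 + 576*t)/(484*s^2*t^2 + 1056*s*t^3 + 528*s*t + 697*t^4 + 576*t^2 + 160)
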